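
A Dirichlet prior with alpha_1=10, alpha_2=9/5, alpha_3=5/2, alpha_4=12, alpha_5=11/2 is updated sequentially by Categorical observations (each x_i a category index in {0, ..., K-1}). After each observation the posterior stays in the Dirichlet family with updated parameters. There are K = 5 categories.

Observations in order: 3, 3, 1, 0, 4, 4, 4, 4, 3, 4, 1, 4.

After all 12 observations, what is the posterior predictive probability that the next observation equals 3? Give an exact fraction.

obs 1: x=3 → posterior Dirichlet(10, 9/5, 5/2, 13, 11/2)
obs 2: x=3 → posterior Dirichlet(10, 9/5, 5/2, 14, 11/2)
obs 3: x=1 → posterior Dirichlet(10, 14/5, 5/2, 14, 11/2)
obs 4: x=0 → posterior Dirichlet(11, 14/5, 5/2, 14, 11/2)
obs 5: x=4 → posterior Dirichlet(11, 14/5, 5/2, 14, 13/2)
obs 6: x=4 → posterior Dirichlet(11, 14/5, 5/2, 14, 15/2)
obs 7: x=4 → posterior Dirichlet(11, 14/5, 5/2, 14, 17/2)
obs 8: x=4 → posterior Dirichlet(11, 14/5, 5/2, 14, 19/2)
obs 9: x=3 → posterior Dirichlet(11, 14/5, 5/2, 15, 19/2)
obs 10: x=4 → posterior Dirichlet(11, 14/5, 5/2, 15, 21/2)
obs 11: x=1 → posterior Dirichlet(11, 19/5, 5/2, 15, 21/2)
obs 12: x=4 → posterior Dirichlet(11, 19/5, 5/2, 15, 23/2)

25/73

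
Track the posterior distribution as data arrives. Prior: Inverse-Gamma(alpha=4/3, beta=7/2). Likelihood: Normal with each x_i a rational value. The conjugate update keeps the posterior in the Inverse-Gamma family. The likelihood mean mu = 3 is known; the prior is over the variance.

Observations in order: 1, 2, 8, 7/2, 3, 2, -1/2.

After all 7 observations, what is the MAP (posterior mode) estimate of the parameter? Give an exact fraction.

303/70

obs 1: x=1 → posterior Inverse-Gamma(11/6, 11/2)
obs 2: x=2 → posterior Inverse-Gamma(7/3, 6)
obs 3: x=8 → posterior Inverse-Gamma(17/6, 37/2)
obs 4: x=7/2 → posterior Inverse-Gamma(10/3, 149/8)
obs 5: x=3 → posterior Inverse-Gamma(23/6, 149/8)
obs 6: x=2 → posterior Inverse-Gamma(13/3, 153/8)
obs 7: x=-1/2 → posterior Inverse-Gamma(29/6, 101/4)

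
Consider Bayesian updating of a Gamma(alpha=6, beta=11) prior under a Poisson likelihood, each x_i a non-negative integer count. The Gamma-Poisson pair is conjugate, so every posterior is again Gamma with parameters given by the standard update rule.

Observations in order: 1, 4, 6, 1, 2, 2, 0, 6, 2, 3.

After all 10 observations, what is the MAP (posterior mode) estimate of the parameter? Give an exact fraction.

32/21

obs 1: x=1 → posterior Gamma(7, 12)
obs 2: x=4 → posterior Gamma(11, 13)
obs 3: x=6 → posterior Gamma(17, 14)
obs 4: x=1 → posterior Gamma(18, 15)
obs 5: x=2 → posterior Gamma(20, 16)
obs 6: x=2 → posterior Gamma(22, 17)
obs 7: x=0 → posterior Gamma(22, 18)
obs 8: x=6 → posterior Gamma(28, 19)
obs 9: x=2 → posterior Gamma(30, 20)
obs 10: x=3 → posterior Gamma(33, 21)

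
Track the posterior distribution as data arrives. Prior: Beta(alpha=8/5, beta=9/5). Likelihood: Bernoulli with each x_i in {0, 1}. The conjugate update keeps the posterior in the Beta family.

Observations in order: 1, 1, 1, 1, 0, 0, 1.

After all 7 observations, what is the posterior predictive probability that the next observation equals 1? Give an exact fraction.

obs 1: x=1 → posterior Beta(13/5, 9/5)
obs 2: x=1 → posterior Beta(18/5, 9/5)
obs 3: x=1 → posterior Beta(23/5, 9/5)
obs 4: x=1 → posterior Beta(28/5, 9/5)
obs 5: x=0 → posterior Beta(28/5, 14/5)
obs 6: x=0 → posterior Beta(28/5, 19/5)
obs 7: x=1 → posterior Beta(33/5, 19/5)

33/52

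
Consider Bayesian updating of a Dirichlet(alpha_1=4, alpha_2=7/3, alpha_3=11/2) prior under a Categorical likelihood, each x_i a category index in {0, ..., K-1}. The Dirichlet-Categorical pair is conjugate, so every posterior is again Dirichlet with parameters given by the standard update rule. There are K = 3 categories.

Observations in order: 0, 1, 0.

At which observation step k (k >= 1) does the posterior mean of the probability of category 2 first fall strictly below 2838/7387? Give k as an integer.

k = 3

obs 1: x=0 → posterior Dirichlet(5, 7/3, 11/2)
obs 2: x=1 → posterior Dirichlet(5, 10/3, 11/2)
obs 3: x=0 → posterior Dirichlet(6, 10/3, 11/2)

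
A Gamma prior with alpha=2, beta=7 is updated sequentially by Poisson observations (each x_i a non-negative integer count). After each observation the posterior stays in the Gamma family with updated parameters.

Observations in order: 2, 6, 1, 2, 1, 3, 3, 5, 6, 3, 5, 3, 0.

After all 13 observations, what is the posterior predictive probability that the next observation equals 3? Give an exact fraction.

obs 1: x=2 → posterior Gamma(4, 8)
obs 2: x=6 → posterior Gamma(10, 9)
obs 3: x=1 → posterior Gamma(11, 10)
obs 4: x=2 → posterior Gamma(13, 11)
obs 5: x=1 → posterior Gamma(14, 12)
obs 6: x=3 → posterior Gamma(17, 13)
obs 7: x=3 → posterior Gamma(20, 14)
obs 8: x=5 → posterior Gamma(25, 15)
obs 9: x=6 → posterior Gamma(31, 16)
obs 10: x=3 → posterior Gamma(34, 17)
obs 11: x=5 → posterior Gamma(39, 18)
obs 12: x=3 → posterior Gamma(42, 19)
obs 13: x=0 → posterior Gamma(42, 20)

8321103999008768000000000000000000000000000000000000000000/45161693918186612160754820973422430981369294627811860273843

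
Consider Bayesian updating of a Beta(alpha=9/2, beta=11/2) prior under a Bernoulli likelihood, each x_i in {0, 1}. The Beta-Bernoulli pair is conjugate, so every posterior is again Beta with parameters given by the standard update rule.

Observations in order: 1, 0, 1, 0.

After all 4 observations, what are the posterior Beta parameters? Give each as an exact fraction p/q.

obs 1: x=1 → posterior Beta(11/2, 11/2)
obs 2: x=0 → posterior Beta(11/2, 13/2)
obs 3: x=1 → posterior Beta(13/2, 13/2)
obs 4: x=0 → posterior Beta(13/2, 15/2)

alpha=13/2, beta=15/2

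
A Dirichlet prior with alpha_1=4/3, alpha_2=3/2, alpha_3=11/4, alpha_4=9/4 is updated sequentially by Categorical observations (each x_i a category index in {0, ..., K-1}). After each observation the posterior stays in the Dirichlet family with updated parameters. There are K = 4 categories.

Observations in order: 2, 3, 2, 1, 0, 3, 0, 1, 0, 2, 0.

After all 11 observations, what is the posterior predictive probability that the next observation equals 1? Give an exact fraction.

21/113

obs 1: x=2 → posterior Dirichlet(4/3, 3/2, 15/4, 9/4)
obs 2: x=3 → posterior Dirichlet(4/3, 3/2, 15/4, 13/4)
obs 3: x=2 → posterior Dirichlet(4/3, 3/2, 19/4, 13/4)
obs 4: x=1 → posterior Dirichlet(4/3, 5/2, 19/4, 13/4)
obs 5: x=0 → posterior Dirichlet(7/3, 5/2, 19/4, 13/4)
obs 6: x=3 → posterior Dirichlet(7/3, 5/2, 19/4, 17/4)
obs 7: x=0 → posterior Dirichlet(10/3, 5/2, 19/4, 17/4)
obs 8: x=1 → posterior Dirichlet(10/3, 7/2, 19/4, 17/4)
obs 9: x=0 → posterior Dirichlet(13/3, 7/2, 19/4, 17/4)
obs 10: x=2 → posterior Dirichlet(13/3, 7/2, 23/4, 17/4)
obs 11: x=0 → posterior Dirichlet(16/3, 7/2, 23/4, 17/4)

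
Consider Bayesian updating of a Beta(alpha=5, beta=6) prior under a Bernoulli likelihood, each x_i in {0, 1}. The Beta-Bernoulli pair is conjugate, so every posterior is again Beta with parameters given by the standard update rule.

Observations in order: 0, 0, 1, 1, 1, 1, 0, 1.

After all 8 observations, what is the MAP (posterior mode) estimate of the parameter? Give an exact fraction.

obs 1: x=0 → posterior Beta(5, 7)
obs 2: x=0 → posterior Beta(5, 8)
obs 3: x=1 → posterior Beta(6, 8)
obs 4: x=1 → posterior Beta(7, 8)
obs 5: x=1 → posterior Beta(8, 8)
obs 6: x=1 → posterior Beta(9, 8)
obs 7: x=0 → posterior Beta(9, 9)
obs 8: x=1 → posterior Beta(10, 9)

9/17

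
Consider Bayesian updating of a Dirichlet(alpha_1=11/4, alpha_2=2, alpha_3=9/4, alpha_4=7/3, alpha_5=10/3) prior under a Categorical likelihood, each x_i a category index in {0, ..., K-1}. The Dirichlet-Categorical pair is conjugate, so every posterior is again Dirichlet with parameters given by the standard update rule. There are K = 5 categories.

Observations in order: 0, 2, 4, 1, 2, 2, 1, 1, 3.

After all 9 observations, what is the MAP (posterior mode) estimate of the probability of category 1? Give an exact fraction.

6/25

obs 1: x=0 → posterior Dirichlet(15/4, 2, 9/4, 7/3, 10/3)
obs 2: x=2 → posterior Dirichlet(15/4, 2, 13/4, 7/3, 10/3)
obs 3: x=4 → posterior Dirichlet(15/4, 2, 13/4, 7/3, 13/3)
obs 4: x=1 → posterior Dirichlet(15/4, 3, 13/4, 7/3, 13/3)
obs 5: x=2 → posterior Dirichlet(15/4, 3, 17/4, 7/3, 13/3)
obs 6: x=2 → posterior Dirichlet(15/4, 3, 21/4, 7/3, 13/3)
obs 7: x=1 → posterior Dirichlet(15/4, 4, 21/4, 7/3, 13/3)
obs 8: x=1 → posterior Dirichlet(15/4, 5, 21/4, 7/3, 13/3)
obs 9: x=3 → posterior Dirichlet(15/4, 5, 21/4, 10/3, 13/3)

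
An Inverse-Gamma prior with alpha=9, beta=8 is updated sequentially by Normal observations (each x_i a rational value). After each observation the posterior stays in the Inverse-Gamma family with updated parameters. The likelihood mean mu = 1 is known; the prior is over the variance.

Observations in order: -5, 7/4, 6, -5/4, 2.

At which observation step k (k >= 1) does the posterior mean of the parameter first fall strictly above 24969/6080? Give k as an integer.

obs 1: x=-5 → posterior Inverse-Gamma(19/2, 26)
obs 2: x=7/4 → posterior Inverse-Gamma(10, 841/32)
obs 3: x=6 → posterior Inverse-Gamma(21/2, 1241/32)
obs 4: x=-5/4 → posterior Inverse-Gamma(11, 661/16)
obs 5: x=2 → posterior Inverse-Gamma(23/2, 669/16)

k = 4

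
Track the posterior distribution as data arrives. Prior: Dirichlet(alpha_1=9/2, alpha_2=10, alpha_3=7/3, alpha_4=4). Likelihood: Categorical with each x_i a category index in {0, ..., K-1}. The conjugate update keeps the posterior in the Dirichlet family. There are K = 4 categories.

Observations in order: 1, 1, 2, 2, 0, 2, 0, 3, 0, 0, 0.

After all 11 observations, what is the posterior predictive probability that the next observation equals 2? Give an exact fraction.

32/191

obs 1: x=1 → posterior Dirichlet(9/2, 11, 7/3, 4)
obs 2: x=1 → posterior Dirichlet(9/2, 12, 7/3, 4)
obs 3: x=2 → posterior Dirichlet(9/2, 12, 10/3, 4)
obs 4: x=2 → posterior Dirichlet(9/2, 12, 13/3, 4)
obs 5: x=0 → posterior Dirichlet(11/2, 12, 13/3, 4)
obs 6: x=2 → posterior Dirichlet(11/2, 12, 16/3, 4)
obs 7: x=0 → posterior Dirichlet(13/2, 12, 16/3, 4)
obs 8: x=3 → posterior Dirichlet(13/2, 12, 16/3, 5)
obs 9: x=0 → posterior Dirichlet(15/2, 12, 16/3, 5)
obs 10: x=0 → posterior Dirichlet(17/2, 12, 16/3, 5)
obs 11: x=0 → posterior Dirichlet(19/2, 12, 16/3, 5)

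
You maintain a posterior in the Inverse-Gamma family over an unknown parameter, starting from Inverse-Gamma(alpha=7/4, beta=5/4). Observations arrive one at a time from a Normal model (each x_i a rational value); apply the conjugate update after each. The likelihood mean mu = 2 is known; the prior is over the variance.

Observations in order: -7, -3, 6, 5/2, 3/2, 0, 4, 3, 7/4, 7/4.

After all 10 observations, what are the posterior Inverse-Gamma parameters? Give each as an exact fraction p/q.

obs 1: x=-7 → posterior Inverse-Gamma(9/4, 167/4)
obs 2: x=-3 → posterior Inverse-Gamma(11/4, 217/4)
obs 3: x=6 → posterior Inverse-Gamma(13/4, 249/4)
obs 4: x=5/2 → posterior Inverse-Gamma(15/4, 499/8)
obs 5: x=3/2 → posterior Inverse-Gamma(17/4, 125/2)
obs 6: x=0 → posterior Inverse-Gamma(19/4, 129/2)
obs 7: x=4 → posterior Inverse-Gamma(21/4, 133/2)
obs 8: x=3 → posterior Inverse-Gamma(23/4, 67)
obs 9: x=7/4 → posterior Inverse-Gamma(25/4, 2145/32)
obs 10: x=7/4 → posterior Inverse-Gamma(27/4, 1073/16)

alpha=27/4, beta=1073/16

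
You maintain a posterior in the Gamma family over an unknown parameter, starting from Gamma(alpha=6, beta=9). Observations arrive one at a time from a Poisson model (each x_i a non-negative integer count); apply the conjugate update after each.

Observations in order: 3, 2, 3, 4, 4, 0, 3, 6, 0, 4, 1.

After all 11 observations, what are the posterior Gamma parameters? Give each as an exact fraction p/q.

alpha=36, beta=20

obs 1: x=3 → posterior Gamma(9, 10)
obs 2: x=2 → posterior Gamma(11, 11)
obs 3: x=3 → posterior Gamma(14, 12)
obs 4: x=4 → posterior Gamma(18, 13)
obs 5: x=4 → posterior Gamma(22, 14)
obs 6: x=0 → posterior Gamma(22, 15)
obs 7: x=3 → posterior Gamma(25, 16)
obs 8: x=6 → posterior Gamma(31, 17)
obs 9: x=0 → posterior Gamma(31, 18)
obs 10: x=4 → posterior Gamma(35, 19)
obs 11: x=1 → posterior Gamma(36, 20)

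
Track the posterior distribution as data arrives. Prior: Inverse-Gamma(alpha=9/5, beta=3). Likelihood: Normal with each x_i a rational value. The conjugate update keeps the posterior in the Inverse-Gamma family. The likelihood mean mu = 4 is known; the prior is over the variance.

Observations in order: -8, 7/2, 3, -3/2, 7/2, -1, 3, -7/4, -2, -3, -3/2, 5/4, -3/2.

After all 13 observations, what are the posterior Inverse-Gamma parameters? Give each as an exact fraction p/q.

alpha=83/10, beta=3151/16

obs 1: x=-8 → posterior Inverse-Gamma(23/10, 75)
obs 2: x=7/2 → posterior Inverse-Gamma(14/5, 601/8)
obs 3: x=3 → posterior Inverse-Gamma(33/10, 605/8)
obs 4: x=-3/2 → posterior Inverse-Gamma(19/5, 363/4)
obs 5: x=7/2 → posterior Inverse-Gamma(43/10, 727/8)
obs 6: x=-1 → posterior Inverse-Gamma(24/5, 827/8)
obs 7: x=3 → posterior Inverse-Gamma(53/10, 831/8)
obs 8: x=-7/4 → posterior Inverse-Gamma(29/5, 3853/32)
obs 9: x=-2 → posterior Inverse-Gamma(63/10, 4429/32)
obs 10: x=-3 → posterior Inverse-Gamma(34/5, 5213/32)
obs 11: x=-3/2 → posterior Inverse-Gamma(73/10, 5697/32)
obs 12: x=5/4 → posterior Inverse-Gamma(39/5, 2909/16)
obs 13: x=-3/2 → posterior Inverse-Gamma(83/10, 3151/16)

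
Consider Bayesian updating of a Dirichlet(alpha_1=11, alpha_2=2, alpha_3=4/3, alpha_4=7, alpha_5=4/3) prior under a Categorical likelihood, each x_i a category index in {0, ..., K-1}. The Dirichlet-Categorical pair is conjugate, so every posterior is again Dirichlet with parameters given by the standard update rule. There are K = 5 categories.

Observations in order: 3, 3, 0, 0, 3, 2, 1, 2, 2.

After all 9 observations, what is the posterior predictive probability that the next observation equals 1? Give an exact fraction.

obs 1: x=3 → posterior Dirichlet(11, 2, 4/3, 8, 4/3)
obs 2: x=3 → posterior Dirichlet(11, 2, 4/3, 9, 4/3)
obs 3: x=0 → posterior Dirichlet(12, 2, 4/3, 9, 4/3)
obs 4: x=0 → posterior Dirichlet(13, 2, 4/3, 9, 4/3)
obs 5: x=3 → posterior Dirichlet(13, 2, 4/3, 10, 4/3)
obs 6: x=2 → posterior Dirichlet(13, 2, 7/3, 10, 4/3)
obs 7: x=1 → posterior Dirichlet(13, 3, 7/3, 10, 4/3)
obs 8: x=2 → posterior Dirichlet(13, 3, 10/3, 10, 4/3)
obs 9: x=2 → posterior Dirichlet(13, 3, 13/3, 10, 4/3)

9/95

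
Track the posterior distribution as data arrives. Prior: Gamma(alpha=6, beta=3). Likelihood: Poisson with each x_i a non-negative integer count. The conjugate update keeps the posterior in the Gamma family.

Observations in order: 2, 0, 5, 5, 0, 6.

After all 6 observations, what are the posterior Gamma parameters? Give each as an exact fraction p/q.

obs 1: x=2 → posterior Gamma(8, 4)
obs 2: x=0 → posterior Gamma(8, 5)
obs 3: x=5 → posterior Gamma(13, 6)
obs 4: x=5 → posterior Gamma(18, 7)
obs 5: x=0 → posterior Gamma(18, 8)
obs 6: x=6 → posterior Gamma(24, 9)

alpha=24, beta=9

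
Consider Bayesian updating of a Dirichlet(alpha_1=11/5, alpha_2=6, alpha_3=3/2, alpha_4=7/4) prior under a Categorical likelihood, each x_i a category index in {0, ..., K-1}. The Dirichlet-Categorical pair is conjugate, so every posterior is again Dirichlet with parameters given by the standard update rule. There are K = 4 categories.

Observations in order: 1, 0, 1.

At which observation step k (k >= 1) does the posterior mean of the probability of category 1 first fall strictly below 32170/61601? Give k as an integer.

k = 2

obs 1: x=1 → posterior Dirichlet(11/5, 7, 3/2, 7/4)
obs 2: x=0 → posterior Dirichlet(16/5, 7, 3/2, 7/4)
obs 3: x=1 → posterior Dirichlet(16/5, 8, 3/2, 7/4)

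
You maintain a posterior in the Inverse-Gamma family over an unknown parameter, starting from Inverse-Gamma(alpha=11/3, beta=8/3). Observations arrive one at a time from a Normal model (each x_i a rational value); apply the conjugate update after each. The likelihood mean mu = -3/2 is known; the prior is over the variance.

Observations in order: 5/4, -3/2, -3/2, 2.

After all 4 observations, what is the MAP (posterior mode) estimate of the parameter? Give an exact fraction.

1207/640

obs 1: x=5/4 → posterior Inverse-Gamma(25/6, 619/96)
obs 2: x=-3/2 → posterior Inverse-Gamma(14/3, 619/96)
obs 3: x=-3/2 → posterior Inverse-Gamma(31/6, 619/96)
obs 4: x=2 → posterior Inverse-Gamma(17/3, 1207/96)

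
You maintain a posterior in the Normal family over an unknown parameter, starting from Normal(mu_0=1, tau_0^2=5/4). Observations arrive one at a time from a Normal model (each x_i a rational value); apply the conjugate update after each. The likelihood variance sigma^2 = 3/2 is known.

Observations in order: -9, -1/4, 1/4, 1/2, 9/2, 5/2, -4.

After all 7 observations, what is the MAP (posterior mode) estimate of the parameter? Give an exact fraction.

-43/82

obs 1: x=-9 → posterior Normal(-39/11, 15/22)
obs 2: x=-1/4 → posterior Normal(-161/64, 15/32)
obs 3: x=1/4 → posterior Normal(-13/7, 5/14)
obs 4: x=1/2 → posterior Normal(-73/52, 15/52)
obs 5: x=9/2 → posterior Normal(-14/31, 15/62)
obs 6: x=5/2 → posterior Normal(-1/24, 5/24)
obs 7: x=-4 → posterior Normal(-43/82, 15/82)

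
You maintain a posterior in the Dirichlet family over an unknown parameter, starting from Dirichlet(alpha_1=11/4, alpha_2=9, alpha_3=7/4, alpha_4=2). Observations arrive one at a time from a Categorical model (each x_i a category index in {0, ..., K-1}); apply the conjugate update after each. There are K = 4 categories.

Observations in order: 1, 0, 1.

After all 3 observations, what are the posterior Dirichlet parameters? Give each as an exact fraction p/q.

alpha_1=15/4, alpha_2=11, alpha_3=7/4, alpha_4=2

obs 1: x=1 → posterior Dirichlet(11/4, 10, 7/4, 2)
obs 2: x=0 → posterior Dirichlet(15/4, 10, 7/4, 2)
obs 3: x=1 → posterior Dirichlet(15/4, 11, 7/4, 2)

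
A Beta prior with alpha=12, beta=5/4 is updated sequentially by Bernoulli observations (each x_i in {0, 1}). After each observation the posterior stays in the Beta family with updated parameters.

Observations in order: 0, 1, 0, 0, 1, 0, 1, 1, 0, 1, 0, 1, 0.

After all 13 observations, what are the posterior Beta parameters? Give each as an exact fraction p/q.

alpha=18, beta=33/4

obs 1: x=0 → posterior Beta(12, 9/4)
obs 2: x=1 → posterior Beta(13, 9/4)
obs 3: x=0 → posterior Beta(13, 13/4)
obs 4: x=0 → posterior Beta(13, 17/4)
obs 5: x=1 → posterior Beta(14, 17/4)
obs 6: x=0 → posterior Beta(14, 21/4)
obs 7: x=1 → posterior Beta(15, 21/4)
obs 8: x=1 → posterior Beta(16, 21/4)
obs 9: x=0 → posterior Beta(16, 25/4)
obs 10: x=1 → posterior Beta(17, 25/4)
obs 11: x=0 → posterior Beta(17, 29/4)
obs 12: x=1 → posterior Beta(18, 29/4)
obs 13: x=0 → posterior Beta(18, 33/4)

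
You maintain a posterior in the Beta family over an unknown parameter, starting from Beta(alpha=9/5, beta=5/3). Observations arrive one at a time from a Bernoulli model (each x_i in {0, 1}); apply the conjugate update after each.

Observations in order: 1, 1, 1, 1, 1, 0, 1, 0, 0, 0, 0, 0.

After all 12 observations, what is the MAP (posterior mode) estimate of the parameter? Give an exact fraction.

obs 1: x=1 → posterior Beta(14/5, 5/3)
obs 2: x=1 → posterior Beta(19/5, 5/3)
obs 3: x=1 → posterior Beta(24/5, 5/3)
obs 4: x=1 → posterior Beta(29/5, 5/3)
obs 5: x=1 → posterior Beta(34/5, 5/3)
obs 6: x=0 → posterior Beta(34/5, 8/3)
obs 7: x=1 → posterior Beta(39/5, 8/3)
obs 8: x=0 → posterior Beta(39/5, 11/3)
obs 9: x=0 → posterior Beta(39/5, 14/3)
obs 10: x=0 → posterior Beta(39/5, 17/3)
obs 11: x=0 → posterior Beta(39/5, 20/3)
obs 12: x=0 → posterior Beta(39/5, 23/3)

51/101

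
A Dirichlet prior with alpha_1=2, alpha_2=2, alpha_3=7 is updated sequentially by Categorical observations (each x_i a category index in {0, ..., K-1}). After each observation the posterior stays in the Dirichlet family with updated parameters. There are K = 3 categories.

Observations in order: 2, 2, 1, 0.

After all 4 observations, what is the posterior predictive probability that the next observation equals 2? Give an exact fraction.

obs 1: x=2 → posterior Dirichlet(2, 2, 8)
obs 2: x=2 → posterior Dirichlet(2, 2, 9)
obs 3: x=1 → posterior Dirichlet(2, 3, 9)
obs 4: x=0 → posterior Dirichlet(3, 3, 9)

3/5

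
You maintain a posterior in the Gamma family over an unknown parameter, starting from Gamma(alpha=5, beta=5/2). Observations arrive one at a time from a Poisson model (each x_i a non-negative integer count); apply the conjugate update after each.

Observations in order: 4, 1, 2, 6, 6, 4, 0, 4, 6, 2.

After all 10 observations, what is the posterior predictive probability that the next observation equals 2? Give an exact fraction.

obs 1: x=4 → posterior Gamma(9, 7/2)
obs 2: x=1 → posterior Gamma(10, 9/2)
obs 3: x=2 → posterior Gamma(12, 11/2)
obs 4: x=6 → posterior Gamma(18, 13/2)
obs 5: x=6 → posterior Gamma(24, 15/2)
obs 6: x=4 → posterior Gamma(28, 17/2)
obs 7: x=0 → posterior Gamma(28, 19/2)
obs 8: x=4 → posterior Gamma(32, 21/2)
obs 9: x=6 → posterior Gamma(38, 23/2)
obs 10: x=2 → posterior Gamma(40, 25/2)

271315240917393077357822050998947815969586372375488281250000/1310020508637620352391208095712502073964245732475093456566329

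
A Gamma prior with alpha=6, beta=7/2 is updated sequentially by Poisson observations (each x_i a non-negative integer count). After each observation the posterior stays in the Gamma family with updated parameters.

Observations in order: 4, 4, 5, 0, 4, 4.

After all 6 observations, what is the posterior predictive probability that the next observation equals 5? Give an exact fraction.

obs 1: x=4 → posterior Gamma(10, 9/2)
obs 2: x=4 → posterior Gamma(14, 11/2)
obs 3: x=5 → posterior Gamma(19, 13/2)
obs 4: x=0 → posterior Gamma(19, 15/2)
obs 5: x=4 → posterior Gamma(23, 17/2)
obs 6: x=4 → posterior Gamma(27, 19/2)

966622490693470177347895881946331678752/10828184007940049567880119778320752194069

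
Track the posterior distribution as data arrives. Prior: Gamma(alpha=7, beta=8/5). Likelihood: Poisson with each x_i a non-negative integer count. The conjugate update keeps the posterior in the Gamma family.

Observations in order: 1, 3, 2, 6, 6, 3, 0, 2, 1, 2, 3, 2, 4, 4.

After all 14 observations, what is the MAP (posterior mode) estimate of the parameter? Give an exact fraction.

75/26

obs 1: x=1 → posterior Gamma(8, 13/5)
obs 2: x=3 → posterior Gamma(11, 18/5)
obs 3: x=2 → posterior Gamma(13, 23/5)
obs 4: x=6 → posterior Gamma(19, 28/5)
obs 5: x=6 → posterior Gamma(25, 33/5)
obs 6: x=3 → posterior Gamma(28, 38/5)
obs 7: x=0 → posterior Gamma(28, 43/5)
obs 8: x=2 → posterior Gamma(30, 48/5)
obs 9: x=1 → posterior Gamma(31, 53/5)
obs 10: x=2 → posterior Gamma(33, 58/5)
obs 11: x=3 → posterior Gamma(36, 63/5)
obs 12: x=2 → posterior Gamma(38, 68/5)
obs 13: x=4 → posterior Gamma(42, 73/5)
obs 14: x=4 → posterior Gamma(46, 78/5)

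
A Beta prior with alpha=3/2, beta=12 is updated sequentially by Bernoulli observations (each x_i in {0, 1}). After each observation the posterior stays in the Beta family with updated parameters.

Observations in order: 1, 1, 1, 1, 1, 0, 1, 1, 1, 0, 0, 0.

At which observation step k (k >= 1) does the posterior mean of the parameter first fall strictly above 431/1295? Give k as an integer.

k = 5

obs 1: x=1 → posterior Beta(5/2, 12)
obs 2: x=1 → posterior Beta(7/2, 12)
obs 3: x=1 → posterior Beta(9/2, 12)
obs 4: x=1 → posterior Beta(11/2, 12)
obs 5: x=1 → posterior Beta(13/2, 12)
obs 6: x=0 → posterior Beta(13/2, 13)
obs 7: x=1 → posterior Beta(15/2, 13)
obs 8: x=1 → posterior Beta(17/2, 13)
obs 9: x=1 → posterior Beta(19/2, 13)
obs 10: x=0 → posterior Beta(19/2, 14)
obs 11: x=0 → posterior Beta(19/2, 15)
obs 12: x=0 → posterior Beta(19/2, 16)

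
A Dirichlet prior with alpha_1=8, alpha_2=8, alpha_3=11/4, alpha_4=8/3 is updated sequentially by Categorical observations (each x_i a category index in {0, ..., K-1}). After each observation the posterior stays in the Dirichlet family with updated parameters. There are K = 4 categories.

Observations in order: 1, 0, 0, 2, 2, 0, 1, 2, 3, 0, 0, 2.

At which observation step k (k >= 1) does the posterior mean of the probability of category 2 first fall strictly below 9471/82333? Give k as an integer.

obs 1: x=1 → posterior Dirichlet(8, 9, 11/4, 8/3)
obs 2: x=0 → posterior Dirichlet(9, 9, 11/4, 8/3)
obs 3: x=0 → posterior Dirichlet(10, 9, 11/4, 8/3)
obs 4: x=2 → posterior Dirichlet(10, 9, 15/4, 8/3)
obs 5: x=2 → posterior Dirichlet(10, 9, 19/4, 8/3)
obs 6: x=0 → posterior Dirichlet(11, 9, 19/4, 8/3)
obs 7: x=1 → posterior Dirichlet(11, 10, 19/4, 8/3)
obs 8: x=2 → posterior Dirichlet(11, 10, 23/4, 8/3)
obs 9: x=3 → posterior Dirichlet(11, 10, 23/4, 11/3)
obs 10: x=0 → posterior Dirichlet(12, 10, 23/4, 11/3)
obs 11: x=0 → posterior Dirichlet(13, 10, 23/4, 11/3)
obs 12: x=2 → posterior Dirichlet(13, 10, 27/4, 11/3)

k = 3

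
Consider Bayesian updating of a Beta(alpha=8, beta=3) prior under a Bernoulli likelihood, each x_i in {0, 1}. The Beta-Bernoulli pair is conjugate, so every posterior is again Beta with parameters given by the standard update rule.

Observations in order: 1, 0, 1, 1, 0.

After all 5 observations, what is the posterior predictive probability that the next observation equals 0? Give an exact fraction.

5/16

obs 1: x=1 → posterior Beta(9, 3)
obs 2: x=0 → posterior Beta(9, 4)
obs 3: x=1 → posterior Beta(10, 4)
obs 4: x=1 → posterior Beta(11, 4)
obs 5: x=0 → posterior Beta(11, 5)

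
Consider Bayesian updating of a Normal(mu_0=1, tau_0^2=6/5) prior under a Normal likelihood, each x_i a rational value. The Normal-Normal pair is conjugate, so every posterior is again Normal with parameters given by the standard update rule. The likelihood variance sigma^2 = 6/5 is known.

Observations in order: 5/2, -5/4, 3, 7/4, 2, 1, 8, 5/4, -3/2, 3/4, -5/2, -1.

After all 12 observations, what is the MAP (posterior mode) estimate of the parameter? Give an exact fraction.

obs 1: x=5/2 → posterior Normal(7/4, 3/5)
obs 2: x=-5/4 → posterior Normal(3/4, 2/5)
obs 3: x=3 → posterior Normal(21/16, 3/10)
obs 4: x=7/4 → posterior Normal(7/5, 6/25)
obs 5: x=2 → posterior Normal(3/2, 1/5)
obs 6: x=1 → posterior Normal(10/7, 6/35)
obs 7: x=8 → posterior Normal(9/4, 3/20)
obs 8: x=5/4 → posterior Normal(77/36, 2/15)
obs 9: x=-3/2 → posterior Normal(71/40, 3/25)
obs 10: x=3/4 → posterior Normal(37/22, 6/55)
obs 11: x=-5/2 → posterior Normal(4/3, 1/10)
obs 12: x=-1 → posterior Normal(15/13, 6/65)

15/13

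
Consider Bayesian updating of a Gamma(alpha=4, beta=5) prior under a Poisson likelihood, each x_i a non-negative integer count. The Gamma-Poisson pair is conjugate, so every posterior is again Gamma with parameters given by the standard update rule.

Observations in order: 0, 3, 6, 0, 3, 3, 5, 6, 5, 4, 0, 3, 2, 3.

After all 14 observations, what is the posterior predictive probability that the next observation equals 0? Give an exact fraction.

obs 1: x=0 → posterior Gamma(4, 6)
obs 2: x=3 → posterior Gamma(7, 7)
obs 3: x=6 → posterior Gamma(13, 8)
obs 4: x=0 → posterior Gamma(13, 9)
obs 5: x=3 → posterior Gamma(16, 10)
obs 6: x=3 → posterior Gamma(19, 11)
obs 7: x=5 → posterior Gamma(24, 12)
obs 8: x=6 → posterior Gamma(30, 13)
obs 9: x=5 → posterior Gamma(35, 14)
obs 10: x=4 → posterior Gamma(39, 15)
obs 11: x=0 → posterior Gamma(39, 16)
obs 12: x=3 → posterior Gamma(42, 17)
obs 13: x=2 → posterior Gamma(44, 18)
obs 14: x=3 → posterior Gamma(47, 19)

1263046223881900339210386091365390321169375020004522243688539/14073748835532800000000000000000000000000000000000000000000000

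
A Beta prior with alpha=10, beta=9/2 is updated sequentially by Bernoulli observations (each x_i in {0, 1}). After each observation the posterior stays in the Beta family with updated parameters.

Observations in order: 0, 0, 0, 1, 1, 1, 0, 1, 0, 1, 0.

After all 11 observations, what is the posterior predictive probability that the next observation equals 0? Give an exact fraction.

7/17

obs 1: x=0 → posterior Beta(10, 11/2)
obs 2: x=0 → posterior Beta(10, 13/2)
obs 3: x=0 → posterior Beta(10, 15/2)
obs 4: x=1 → posterior Beta(11, 15/2)
obs 5: x=1 → posterior Beta(12, 15/2)
obs 6: x=1 → posterior Beta(13, 15/2)
obs 7: x=0 → posterior Beta(13, 17/2)
obs 8: x=1 → posterior Beta(14, 17/2)
obs 9: x=0 → posterior Beta(14, 19/2)
obs 10: x=1 → posterior Beta(15, 19/2)
obs 11: x=0 → posterior Beta(15, 21/2)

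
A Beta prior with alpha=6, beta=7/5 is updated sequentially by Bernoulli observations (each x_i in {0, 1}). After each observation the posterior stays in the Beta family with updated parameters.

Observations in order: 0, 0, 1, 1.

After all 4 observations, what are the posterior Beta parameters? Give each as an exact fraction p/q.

obs 1: x=0 → posterior Beta(6, 12/5)
obs 2: x=0 → posterior Beta(6, 17/5)
obs 3: x=1 → posterior Beta(7, 17/5)
obs 4: x=1 → posterior Beta(8, 17/5)

alpha=8, beta=17/5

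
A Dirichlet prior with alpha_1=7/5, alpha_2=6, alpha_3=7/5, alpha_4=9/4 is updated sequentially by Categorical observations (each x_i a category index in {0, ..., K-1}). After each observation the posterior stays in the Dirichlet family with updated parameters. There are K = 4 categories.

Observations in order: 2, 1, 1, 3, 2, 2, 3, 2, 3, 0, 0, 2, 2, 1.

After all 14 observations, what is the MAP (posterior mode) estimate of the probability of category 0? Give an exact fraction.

48/421

obs 1: x=2 → posterior Dirichlet(7/5, 6, 12/5, 9/4)
obs 2: x=1 → posterior Dirichlet(7/5, 7, 12/5, 9/4)
obs 3: x=1 → posterior Dirichlet(7/5, 8, 12/5, 9/4)
obs 4: x=3 → posterior Dirichlet(7/5, 8, 12/5, 13/4)
obs 5: x=2 → posterior Dirichlet(7/5, 8, 17/5, 13/4)
obs 6: x=2 → posterior Dirichlet(7/5, 8, 22/5, 13/4)
obs 7: x=3 → posterior Dirichlet(7/5, 8, 22/5, 17/4)
obs 8: x=2 → posterior Dirichlet(7/5, 8, 27/5, 17/4)
obs 9: x=3 → posterior Dirichlet(7/5, 8, 27/5, 21/4)
obs 10: x=0 → posterior Dirichlet(12/5, 8, 27/5, 21/4)
obs 11: x=0 → posterior Dirichlet(17/5, 8, 27/5, 21/4)
obs 12: x=2 → posterior Dirichlet(17/5, 8, 32/5, 21/4)
obs 13: x=2 → posterior Dirichlet(17/5, 8, 37/5, 21/4)
obs 14: x=1 → posterior Dirichlet(17/5, 9, 37/5, 21/4)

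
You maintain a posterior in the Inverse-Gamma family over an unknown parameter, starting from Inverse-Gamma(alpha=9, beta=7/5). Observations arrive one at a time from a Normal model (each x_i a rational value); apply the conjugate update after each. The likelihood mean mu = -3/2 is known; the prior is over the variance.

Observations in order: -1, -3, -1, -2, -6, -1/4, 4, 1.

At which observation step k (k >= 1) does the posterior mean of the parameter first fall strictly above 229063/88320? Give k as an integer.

obs 1: x=-1 → posterior Inverse-Gamma(19/2, 61/40)
obs 2: x=-3 → posterior Inverse-Gamma(10, 53/20)
obs 3: x=-1 → posterior Inverse-Gamma(21/2, 111/40)
obs 4: x=-2 → posterior Inverse-Gamma(11, 29/10)
obs 5: x=-6 → posterior Inverse-Gamma(23/2, 521/40)
obs 6: x=-1/4 → posterior Inverse-Gamma(12, 2209/160)
obs 7: x=4 → posterior Inverse-Gamma(25/2, 4629/160)
obs 8: x=1 → posterior Inverse-Gamma(13, 5129/160)

k = 8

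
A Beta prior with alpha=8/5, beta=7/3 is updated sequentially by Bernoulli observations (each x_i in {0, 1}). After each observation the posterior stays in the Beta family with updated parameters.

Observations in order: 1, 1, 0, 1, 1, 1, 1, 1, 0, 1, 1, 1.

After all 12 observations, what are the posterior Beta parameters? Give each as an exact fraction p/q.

obs 1: x=1 → posterior Beta(13/5, 7/3)
obs 2: x=1 → posterior Beta(18/5, 7/3)
obs 3: x=0 → posterior Beta(18/5, 10/3)
obs 4: x=1 → posterior Beta(23/5, 10/3)
obs 5: x=1 → posterior Beta(28/5, 10/3)
obs 6: x=1 → posterior Beta(33/5, 10/3)
obs 7: x=1 → posterior Beta(38/5, 10/3)
obs 8: x=1 → posterior Beta(43/5, 10/3)
obs 9: x=0 → posterior Beta(43/5, 13/3)
obs 10: x=1 → posterior Beta(48/5, 13/3)
obs 11: x=1 → posterior Beta(53/5, 13/3)
obs 12: x=1 → posterior Beta(58/5, 13/3)

alpha=58/5, beta=13/3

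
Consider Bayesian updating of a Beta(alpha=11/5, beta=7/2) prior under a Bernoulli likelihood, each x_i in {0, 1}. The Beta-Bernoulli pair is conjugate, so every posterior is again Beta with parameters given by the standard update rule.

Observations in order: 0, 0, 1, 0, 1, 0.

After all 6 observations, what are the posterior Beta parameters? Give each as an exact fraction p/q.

alpha=21/5, beta=15/2

obs 1: x=0 → posterior Beta(11/5, 9/2)
obs 2: x=0 → posterior Beta(11/5, 11/2)
obs 3: x=1 → posterior Beta(16/5, 11/2)
obs 4: x=0 → posterior Beta(16/5, 13/2)
obs 5: x=1 → posterior Beta(21/5, 13/2)
obs 6: x=0 → posterior Beta(21/5, 15/2)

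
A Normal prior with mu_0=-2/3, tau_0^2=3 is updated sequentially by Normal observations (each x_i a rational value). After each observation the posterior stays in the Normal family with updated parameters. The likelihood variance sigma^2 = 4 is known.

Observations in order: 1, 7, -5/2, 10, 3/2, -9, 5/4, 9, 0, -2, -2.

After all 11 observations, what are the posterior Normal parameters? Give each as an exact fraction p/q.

mu_0=13/12, tau_0^2=12/37

obs 1: x=1 → posterior Normal(1/21, 12/7)
obs 2: x=7 → posterior Normal(32/15, 6/5)
obs 3: x=-5/2 → posterior Normal(83/78, 12/13)
obs 4: x=10 → posterior Normal(263/96, 3/4)
obs 5: x=3/2 → posterior Normal(145/57, 12/19)
obs 6: x=-9 → posterior Normal(32/33, 6/11)
obs 7: x=5/4 → posterior Normal(301/300, 12/25)
obs 8: x=9 → posterior Normal(625/336, 3/7)
obs 9: x=0 → posterior Normal(625/372, 12/31)
obs 10: x=-2 → posterior Normal(553/408, 6/17)
obs 11: x=-2 → posterior Normal(13/12, 12/37)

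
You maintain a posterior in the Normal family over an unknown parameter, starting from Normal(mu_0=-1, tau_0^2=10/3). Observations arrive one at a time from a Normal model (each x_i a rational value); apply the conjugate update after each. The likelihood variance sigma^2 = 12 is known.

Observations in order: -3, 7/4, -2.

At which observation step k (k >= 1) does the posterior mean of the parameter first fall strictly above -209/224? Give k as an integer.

k = 2

obs 1: x=-3 → posterior Normal(-33/23, 60/23)
obs 2: x=7/4 → posterior Normal(-97/112, 15/7)
obs 3: x=-2 → posterior Normal(-137/132, 20/11)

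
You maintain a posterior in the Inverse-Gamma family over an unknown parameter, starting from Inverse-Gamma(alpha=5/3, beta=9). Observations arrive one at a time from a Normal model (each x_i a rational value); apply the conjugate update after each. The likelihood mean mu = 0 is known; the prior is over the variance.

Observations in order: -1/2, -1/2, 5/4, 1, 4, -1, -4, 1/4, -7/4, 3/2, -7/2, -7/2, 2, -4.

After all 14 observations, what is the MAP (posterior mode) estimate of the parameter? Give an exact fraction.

obs 1: x=-1/2 → posterior Inverse-Gamma(13/6, 73/8)
obs 2: x=-1/2 → posterior Inverse-Gamma(8/3, 37/4)
obs 3: x=5/4 → posterior Inverse-Gamma(19/6, 321/32)
obs 4: x=1 → posterior Inverse-Gamma(11/3, 337/32)
obs 5: x=4 → posterior Inverse-Gamma(25/6, 593/32)
obs 6: x=-1 → posterior Inverse-Gamma(14/3, 609/32)
obs 7: x=-4 → posterior Inverse-Gamma(31/6, 865/32)
obs 8: x=1/4 → posterior Inverse-Gamma(17/3, 433/16)
obs 9: x=-7/4 → posterior Inverse-Gamma(37/6, 915/32)
obs 10: x=3/2 → posterior Inverse-Gamma(20/3, 951/32)
obs 11: x=-7/2 → posterior Inverse-Gamma(43/6, 1147/32)
obs 12: x=-7/2 → posterior Inverse-Gamma(23/3, 1343/32)
obs 13: x=2 → posterior Inverse-Gamma(49/6, 1407/32)
obs 14: x=-4 → posterior Inverse-Gamma(26/3, 1663/32)

4989/928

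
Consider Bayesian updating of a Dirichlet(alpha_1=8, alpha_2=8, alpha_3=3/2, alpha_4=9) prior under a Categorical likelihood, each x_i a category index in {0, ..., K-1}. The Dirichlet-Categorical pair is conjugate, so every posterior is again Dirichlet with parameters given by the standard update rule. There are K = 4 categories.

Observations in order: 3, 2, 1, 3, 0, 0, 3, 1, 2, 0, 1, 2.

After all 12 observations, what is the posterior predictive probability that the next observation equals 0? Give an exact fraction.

obs 1: x=3 → posterior Dirichlet(8, 8, 3/2, 10)
obs 2: x=2 → posterior Dirichlet(8, 8, 5/2, 10)
obs 3: x=1 → posterior Dirichlet(8, 9, 5/2, 10)
obs 4: x=3 → posterior Dirichlet(8, 9, 5/2, 11)
obs 5: x=0 → posterior Dirichlet(9, 9, 5/2, 11)
obs 6: x=0 → posterior Dirichlet(10, 9, 5/2, 11)
obs 7: x=3 → posterior Dirichlet(10, 9, 5/2, 12)
obs 8: x=1 → posterior Dirichlet(10, 10, 5/2, 12)
obs 9: x=2 → posterior Dirichlet(10, 10, 7/2, 12)
obs 10: x=0 → posterior Dirichlet(11, 10, 7/2, 12)
obs 11: x=1 → posterior Dirichlet(11, 11, 7/2, 12)
obs 12: x=2 → posterior Dirichlet(11, 11, 9/2, 12)

2/7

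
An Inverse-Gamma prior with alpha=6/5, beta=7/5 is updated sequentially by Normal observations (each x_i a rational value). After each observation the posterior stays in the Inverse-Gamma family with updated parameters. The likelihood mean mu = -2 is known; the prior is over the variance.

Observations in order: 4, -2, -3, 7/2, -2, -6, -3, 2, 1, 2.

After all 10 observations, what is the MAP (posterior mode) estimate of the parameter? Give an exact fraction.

obs 1: x=4 → posterior Inverse-Gamma(17/10, 97/5)
obs 2: x=-2 → posterior Inverse-Gamma(11/5, 97/5)
obs 3: x=-3 → posterior Inverse-Gamma(27/10, 199/10)
obs 4: x=7/2 → posterior Inverse-Gamma(16/5, 1401/40)
obs 5: x=-2 → posterior Inverse-Gamma(37/10, 1401/40)
obs 6: x=-6 → posterior Inverse-Gamma(21/5, 1721/40)
obs 7: x=-3 → posterior Inverse-Gamma(47/10, 1741/40)
obs 8: x=2 → posterior Inverse-Gamma(26/5, 2061/40)
obs 9: x=1 → posterior Inverse-Gamma(57/10, 2241/40)
obs 10: x=2 → posterior Inverse-Gamma(31/5, 2561/40)

2561/288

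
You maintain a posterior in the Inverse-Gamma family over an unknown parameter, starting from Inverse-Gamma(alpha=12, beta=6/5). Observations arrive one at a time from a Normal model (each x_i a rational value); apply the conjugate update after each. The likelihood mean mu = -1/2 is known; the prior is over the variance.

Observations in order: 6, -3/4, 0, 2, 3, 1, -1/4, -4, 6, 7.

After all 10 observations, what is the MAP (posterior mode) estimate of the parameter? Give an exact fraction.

7061/1440

obs 1: x=6 → posterior Inverse-Gamma(25/2, 893/40)
obs 2: x=-3/4 → posterior Inverse-Gamma(13, 3577/160)
obs 3: x=0 → posterior Inverse-Gamma(27/2, 3597/160)
obs 4: x=2 → posterior Inverse-Gamma(14, 4097/160)
obs 5: x=3 → posterior Inverse-Gamma(29/2, 5077/160)
obs 6: x=1 → posterior Inverse-Gamma(15, 5257/160)
obs 7: x=-1/4 → posterior Inverse-Gamma(31/2, 2631/80)
obs 8: x=-4 → posterior Inverse-Gamma(16, 3121/80)
obs 9: x=6 → posterior Inverse-Gamma(33/2, 4811/80)
obs 10: x=7 → posterior Inverse-Gamma(17, 7061/80)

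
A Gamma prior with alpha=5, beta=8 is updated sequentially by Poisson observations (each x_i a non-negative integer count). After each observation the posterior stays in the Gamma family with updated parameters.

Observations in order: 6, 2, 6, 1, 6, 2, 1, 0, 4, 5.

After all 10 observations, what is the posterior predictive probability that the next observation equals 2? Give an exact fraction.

19562294872013182720842705451767527720960221249536/74368742344158402044370289529129338200416023056379

obs 1: x=6 → posterior Gamma(11, 9)
obs 2: x=2 → posterior Gamma(13, 10)
obs 3: x=6 → posterior Gamma(19, 11)
obs 4: x=1 → posterior Gamma(20, 12)
obs 5: x=6 → posterior Gamma(26, 13)
obs 6: x=2 → posterior Gamma(28, 14)
obs 7: x=1 → posterior Gamma(29, 15)
obs 8: x=0 → posterior Gamma(29, 16)
obs 9: x=4 → posterior Gamma(33, 17)
obs 10: x=5 → posterior Gamma(38, 18)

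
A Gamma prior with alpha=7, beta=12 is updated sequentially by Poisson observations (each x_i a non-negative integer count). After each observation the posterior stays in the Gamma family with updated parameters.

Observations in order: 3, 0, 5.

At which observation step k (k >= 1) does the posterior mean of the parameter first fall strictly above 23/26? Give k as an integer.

obs 1: x=3 → posterior Gamma(10, 13)
obs 2: x=0 → posterior Gamma(10, 14)
obs 3: x=5 → posterior Gamma(15, 15)

k = 3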